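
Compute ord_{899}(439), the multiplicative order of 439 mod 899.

42

ord(439) | φ(899) = φ(29·31) = (29−1)·(31−1) = 28·30 = 840 = 2^3 · 3 · 5 · 7.
Divisors of 840: 1, 2, 3, 4, 5, 6, 7, 8, 10, 12, 14, 15, 20, 21, 24, 28, 30, 35, 40, 42, 56, 60, 70, 84, 105, 120, 140, 168, 210, 280, 420, 840.
Compute 439^d (mod 899) for the divisors d until we hit 1:
439^1 ≡ 439 (mod 899)
439^2 ≡ 335 (mod 899)
439^3 ≡ 528 (mod 899)
439^4 ≡ 749 (mod 899)
439^5 ≡ 676 (mod 899)
439^6 ≡ 94 (mod 899)
439^7 ≡ 811 (mod 899)
439^8 ≡ 25 (mod 899)
439^10 ≡ 284 (mod 899)
439^12 ≡ 745 (mod 899)
439^14 ≡ 552 (mod 899)
439^15 ≡ 497 (mod 899)
439^20 ≡ 645 (mod 899)
439^21 ≡ 869 (mod 899)
439^24 ≡ 342 (mod 899)
439^28 ≡ 842 (mod 899)
439^30 ≡ 683 (mod 899)
439^35 ≡ 521 (mod 899)
439^40 ≡ 687 (mod 899)
439^42 ≡ 1 (mod 899) ✓
Hence ord(439) = 42.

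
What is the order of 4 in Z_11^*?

5

ord(4) | φ(11) = 11 − 1 = 10 = 2 · 5.
Divisors of 10: 1, 2, 5, 10.
Evaluate successive powers at the divisors of 10:
4^1 ≡ 4 (mod 11)
4^2 ≡ 5 (mod 11)
4^5 ≡ 1 (mod 11) ✓
The smallest such exponent is 5, so the order of 4 is 5.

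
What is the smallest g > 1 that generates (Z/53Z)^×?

2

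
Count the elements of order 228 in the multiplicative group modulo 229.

72

φ(229) = 229 − 1 = 228 = 2^2 · 3 · 19.
In a cyclic group of order 228, there are φ(d) elements of order d for each divisor d of 228, and zero for non-divisors.
228 = 2^2 · 3 · 19 divides 228, and φ(228) = 72.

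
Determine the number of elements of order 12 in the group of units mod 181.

4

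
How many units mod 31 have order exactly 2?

1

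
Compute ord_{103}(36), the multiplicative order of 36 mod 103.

Since 36 ∈ (Z/103Z)^×, its order divides φ(103) = 103 − 1 = 102 = 2 · 3 · 17.
Divisors of 102: 1, 2, 3, 6, 17, 34, 51, 102.
Test each divisor d:
36^1 ≡ 36 (mod 103)
36^2 ≡ 60 (mod 103)
36^3 ≡ 100 (mod 103)
36^6 ≡ 9 (mod 103)
36^17 ≡ 46 (mod 103)
36^34 ≡ 56 (mod 103)
36^51 ≡ 1 (mod 103) ✓
The smallest such exponent is 51, so the order of 36 is 51.

51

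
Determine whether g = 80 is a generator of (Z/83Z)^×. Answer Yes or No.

Yes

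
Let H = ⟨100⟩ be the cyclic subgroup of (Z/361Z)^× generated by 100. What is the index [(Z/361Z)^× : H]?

Since 100 ∈ (Z/361Z)^×, its order divides φ(361) = φ(19^2) = 19·(19−1) = 342 = 2 · 3^2 · 19.
Divisors of 342: 1, 2, 3, 6, 9, 18, 19, 38, 57, 114, 171, 342.
Check 100^d mod 361 for each divisor in increasing order:
100^1 ≡ 100 (mod 361)
100^2 ≡ 253 (mod 361)
100^3 ≡ 30 (mod 361)
100^6 ≡ 178 (mod 361)
100^9 ≡ 286 (mod 361)
100^18 ≡ 210 (mod 361)
100^19 ≡ 62 (mod 361)
100^38 ≡ 234 (mod 361)
100^57 ≡ 68 (mod 361)
100^114 ≡ 292 (mod 361)
100^171 ≡ 1 (mod 361) ✓
Thus |⟨100⟩| = ord(100) = 171.
The index is φ(361) / ord(100) = 342 / 171 = 2.

2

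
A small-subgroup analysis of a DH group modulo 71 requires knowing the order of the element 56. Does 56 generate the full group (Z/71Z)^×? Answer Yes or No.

Yes

φ(71) = 71 − 1 = 70 = 2 · 5 · 7.
It suffices to check that the order of 56 is not a proper divisor of 70: compute 56^(70/q) for q ∈ {2, 5, 7}.
56^35 ≡ 70 (mod 71)  [q = 2: ≢ 1 ✓]
56^14 ≡ 25 (mod 71)  [q = 5: ≢ 1 ✓]
56^10 ≡ 48 (mod 71)  [q = 7: ≢ 1 ✓]
None equal 1, so ord_71(56) = 70: 56 is a primitive root.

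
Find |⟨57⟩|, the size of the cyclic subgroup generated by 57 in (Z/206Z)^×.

6

By Lagrange's theorem, ord_206(57) divides φ(206) = φ(2)·φ(103) = 1·102 = 102 = 2 · 3 · 17.
Divisors of 102: 1, 2, 3, 6, 17, 34, 51, 102.
Check 57^d mod 206 for each divisor in increasing order:
57^1 ≡ 57 (mod 206)
57^2 ≡ 159 (mod 206)
57^3 ≡ 205 (mod 206)
57^6 ≡ 1 (mod 206) ✓
Therefore the multiplicative order of 57 modulo 206 is 6.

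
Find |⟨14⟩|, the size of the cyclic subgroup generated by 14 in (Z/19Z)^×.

18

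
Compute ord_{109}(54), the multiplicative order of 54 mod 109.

The order of 54 must divide φ(109) = 109 − 1 = 108 = 2^2 · 3^3.
Divisors of 108: 1, 2, 3, 4, 6, 9, 12, 18, 27, 36, 54, 108.
Evaluate successive powers at the divisors of 108:
54^1 ≡ 54
54^2 ≡ 82
54^3 ≡ 68
54^4 ≡ 75
54^6 ≡ 46
54^9 ≡ 76
54^12 ≡ 45
54^18 ≡ 108
54^27 ≡ 33
54^36 ≡ 1
Hence ord(54) = 36.

36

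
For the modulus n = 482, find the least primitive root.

7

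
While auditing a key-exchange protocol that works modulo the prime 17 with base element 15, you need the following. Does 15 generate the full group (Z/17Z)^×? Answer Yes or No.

φ(17) = 17 − 1 = 16 = 2^4.
It suffices to check that the order of 15 is not a proper divisor of 16: compute 15^(16/q) for q ∈ {2}.
15^8 ≡ 1 (mod 17)  [q = 2: ≡ 1 ✗]
15^8 ≡ 1 shows ord(15) | 8, strictly less than φ(17); not a primitive root.

No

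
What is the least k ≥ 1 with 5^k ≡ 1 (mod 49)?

Since 5 ∈ (Z/49Z)^×, its order divides φ(49) = φ(7^2) = 7·(7−1) = 42 = 2 · 3 · 7.
Divisors of 42: 1, 2, 3, 6, 7, 14, 21, 42.
Check 5^d mod 49 for each divisor in increasing order:
5^1 ≡ 5 (mod 49)
5^2 ≡ 25 (mod 49)
5^3 ≡ 27 (mod 49)
5^6 ≡ 43 (mod 49)
5^7 ≡ 19 (mod 49)
5^14 ≡ 18 (mod 49)
5^21 ≡ 48 (mod 49)
5^42 ≡ 1 (mod 49) ✓
Hence ord(5) = 42.

42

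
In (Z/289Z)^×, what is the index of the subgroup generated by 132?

4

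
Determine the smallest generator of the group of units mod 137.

3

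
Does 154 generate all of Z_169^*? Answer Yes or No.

φ(169) = φ(13^2) = 13·(13−1) = 156 = 2^2 · 3 · 13.
Test 154^(156/q) mod 169 for each prime factor q of 156:
154^78 ≡ 168 (mod 169)  [q = 2: ≢ 1 ✓]
154^52 ≡ 146 (mod 169)  [q = 3: ≢ 1 ✓]
154^12 ≡ 118 (mod 169)  [q = 13: ≢ 1 ✓]
All checks pass, so 154 has order 156 and is a primitive root modulo 169.

Yes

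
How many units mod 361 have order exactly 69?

φ(361) = φ(19^2) = 19·(19−1) = 342 = 2 · 3^2 · 19.
In a cyclic group of order 342, there are φ(d) elements of order d for each divisor d of 342, and zero for non-divisors.
Here 342 is not a multiple of 69, so there are no elements of order 69.

0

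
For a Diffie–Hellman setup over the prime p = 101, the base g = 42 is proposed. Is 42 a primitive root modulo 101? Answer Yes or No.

Yes

φ(101) = 101 − 1 = 100 = 2^2 · 5^2.
An element g generates (Z/101Z)^× iff g^(100/q) ≢ 1 (mod 101) for each prime q ∈ {2, 5}.
42^50 ≡ 100 (mod 101)  [q = 2: ≢ 1 ✓]
42^20 ≡ 84 (mod 101)  [q = 5: ≢ 1 ✓]
None equal 1, so ord_101(42) = 100: 42 is a primitive root.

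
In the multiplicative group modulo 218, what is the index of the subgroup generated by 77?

ord(77) | φ(218) = φ(2)·φ(109) = 1·108 = 108 = 2^2 · 3^3.
Divisors of 108: 1, 2, 3, 4, 6, 9, 12, 18, 27, 36, 54, 108.
Test each divisor d:
77^1 ≡ 77
77^2 ≡ 43
77^3 ≡ 41
77^4 ≡ 105
77^6 ≡ 155
77^9 ≡ 33
77^12 ≡ 45
77^18 ≡ 217
77^27 ≡ 185
77^36 ≡ 1
The order of 77 is 36, so the subgroup it generates has 36 elements.
Index = |(Z/218Z)^×| / |⟨77⟩| = 108 / 36 = 3.

3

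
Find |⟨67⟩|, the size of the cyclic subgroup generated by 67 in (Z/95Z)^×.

ord(67) | φ(95) = φ(5·19) = (5−1)·(19−1) = 4·18 = 72 = 2^3 · 3^2.
Divisors of 72: 1, 2, 3, 4, 6, 8, 9, 12, 18, 24, 36, 72.
Evaluate successive powers at the divisors of 72:
67^1 ≡ 67 (mod 95)
67^2 ≡ 24 (mod 95)
67^3 ≡ 88 (mod 95)
67^4 ≡ 6 (mod 95)
67^6 ≡ 49 (mod 95)
67^8 ≡ 36 (mod 95)
67^9 ≡ 37 (mod 95)
67^12 ≡ 26 (mod 95)
67^18 ≡ 39 (mod 95)
67^24 ≡ 11 (mod 95)
67^36 ≡ 1 (mod 95) ✓
So ord_95(67) = 36.

36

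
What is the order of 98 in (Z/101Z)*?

Since 98 ∈ (Z/101Z)^×, its order divides φ(101) = 101 − 1 = 100 = 2^2 · 5^2.
Divisors of 100: 1, 2, 4, 5, 10, 20, 25, 50, 100.
Evaluate successive powers at the divisors of 100:
98^1 ≡ 98
98^2 ≡ 9
98^4 ≡ 81
98^5 ≡ 60
98^10 ≡ 65
98^20 ≡ 84
98^25 ≡ 91
98^50 ≡ 100
98^100 ≡ 1
The smallest such exponent is 100, so the order of 98 is 100.

100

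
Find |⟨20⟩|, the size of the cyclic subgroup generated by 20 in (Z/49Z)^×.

Since 20 ∈ (Z/49Z)^×, its order divides φ(49) = φ(7^2) = 7·(7−1) = 42 = 2 · 3 · 7.
Divisors of 42: 1, 2, 3, 6, 7, 14, 21, 42.
Check 20^d mod 49 for each divisor in increasing order:
20^1 ≡ 20 (mod 49)
20^2 ≡ 8 (mod 49)
20^3 ≡ 13 (mod 49)
20^6 ≡ 22 (mod 49)
20^7 ≡ 48 (mod 49)
20^14 ≡ 1 (mod 49) ✓
So ord_49(20) = 14.

14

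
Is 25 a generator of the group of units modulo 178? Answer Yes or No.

No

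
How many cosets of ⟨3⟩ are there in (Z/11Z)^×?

2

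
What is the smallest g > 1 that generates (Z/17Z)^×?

φ(17) = 17 − 1 = 16 = 2^4.
Test candidates g = 2, 3, … against the prime factors q ∈ {2} of φ(17): g is a generator iff g^(16/q) ≢ 1 for every such q.
g = 2: 2^8 ≡ 1 — hits 1, so not a primitive root.
g = 3: 3^8 ≡ 16 — none is 1, so 3 is a primitive root.
So 3 is the smallest generator of (Z/17Z)^×.

3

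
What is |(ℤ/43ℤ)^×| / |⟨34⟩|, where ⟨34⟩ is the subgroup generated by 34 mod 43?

By Lagrange's theorem, ord_43(34) divides φ(43) = 43 − 1 = 42 = 2 · 3 · 7.
Divisors of 42: 1, 2, 3, 6, 7, 14, 21, 42.
Compute 34^d (mod 43) for the divisors d until we hit 1:
34^1 ≡ 34 (mod 43)
34^2 ≡ 38 (mod 43)
34^3 ≡ 2 (mod 43)
34^6 ≡ 4 (mod 43)
34^7 ≡ 7 (mod 43)
34^14 ≡ 6 (mod 43)
34^21 ≡ 42 (mod 43)
34^42 ≡ 1 (mod 43) ✓
Thus |⟨34⟩| = ord(34) = 42.
The index is φ(43) / ord(34) = 42 / 42 = 1.

1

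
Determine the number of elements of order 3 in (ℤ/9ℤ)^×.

2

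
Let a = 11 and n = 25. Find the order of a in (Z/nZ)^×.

The order of 11 must divide φ(25) = φ(5^2) = 5·(5−1) = 20 = 2^2 · 5.
Divisors of 20: 1, 2, 4, 5, 10, 20.
Test each divisor d:
11^1 ≡ 11 (mod 25)
11^2 ≡ 21 (mod 25)
11^4 ≡ 16 (mod 25)
11^5 ≡ 1 (mod 25) ✓
The smallest such exponent is 5, so the order of 11 is 5.

5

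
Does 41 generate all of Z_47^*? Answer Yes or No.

Yes

φ(47) = 47 − 1 = 46 = 2 · 23.
41 is a primitive root mod 47 iff 41^(φ(47)/q) ≢ 1 for every prime q | φ(47), i.e. q ∈ {2, 23}.
41^23 ≡ 46 (mod 47)  [q = 2: ≢ 1 ✓]
41^2 ≡ 36 (mod 47)  [q = 23: ≢ 1 ✓]
Every test exponent gives a nontrivial residue, hence 41 generates the full group.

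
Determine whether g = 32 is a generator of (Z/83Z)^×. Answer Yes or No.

φ(83) = 83 − 1 = 82 = 2 · 41.
32 is a primitive root mod 83 iff 32^(φ(83)/q) ≢ 1 for every prime q | φ(83), i.e. q ∈ {2, 41}.
32^41 ≡ 82 (mod 83)  [q = 2: ≢ 1 ✓]
32^2 ≡ 28 (mod 83)  [q = 41: ≢ 1 ✓]
All checks pass, so 32 has order 82 and is a primitive root modulo 83.

Yes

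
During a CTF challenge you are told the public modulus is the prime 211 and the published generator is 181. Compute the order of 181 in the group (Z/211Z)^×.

210

ord(181) | φ(211) = 211 − 1 = 210 = 2 · 3 · 5 · 7.
Divisors of 210: 1, 2, 3, 5, 6, 7, 10, 14, 15, 21, 30, 35, 42, 70, 105, 210.
Evaluate successive powers at the divisors of 210:
181^1 ≡ 181 (mod 211)
181^2 ≡ 56 (mod 211)
181^3 ≡ 8 (mod 211)
181^5 ≡ 26 (mod 211)
181^6 ≡ 64 (mod 211)
181^7 ≡ 190 (mod 211)
181^10 ≡ 43 (mod 211)
181^14 ≡ 19 (mod 211)
181^15 ≡ 63 (mod 211)
181^21 ≡ 23 (mod 211)
181^30 ≡ 171 (mod 211)
181^35 ≡ 15 (mod 211)
181^42 ≡ 107 (mod 211)
181^70 ≡ 14 (mod 211)
181^105 ≡ 210 (mod 211)
181^210 ≡ 1 (mod 211) ✓
Hence ord(181) = 210.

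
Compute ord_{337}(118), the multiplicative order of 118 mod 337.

336

ord(118) | φ(337) = 337 − 1 = 336 = 2^4 · 3 · 7.
Divisors of 336: 1, 2, 3, 4, 6, 7, 8, 12, 14, 16, 21, 24, 28, 42, 48, 56, 84, 112, 168, 336.
Evaluate successive powers at the divisors of 336:
118^1 ≡ 118 (mod 337)
118^2 ≡ 107 (mod 337)
118^3 ≡ 157 (mod 337)
118^4 ≡ 328 (mod 337)
118^6 ≡ 48 (mod 337)
118^7 ≡ 272 (mod 337)
118^8 ≡ 81 (mod 337)
118^12 ≡ 282 (mod 337)
118^14 ≡ 181 (mod 337)
118^16 ≡ 158 (mod 337)
118^21 ≡ 30 (mod 337)
118^24 ≡ 329 (mod 337)
118^28 ≡ 72 (mod 337)
118^42 ≡ 226 (mod 337)
118^48 ≡ 64 (mod 337)
118^56 ≡ 129 (mod 337)
118^84 ≡ 189 (mod 337)
118^112 ≡ 128 (mod 337)
118^168 ≡ 336 (mod 337)
118^336 ≡ 1 (mod 337) ✓
The smallest such exponent is 336, so the order of 118 is 336.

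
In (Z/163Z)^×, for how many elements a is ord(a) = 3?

2

φ(163) = 163 − 1 = 162 = 2 · 3^4.
In a cyclic group of order 162, there are φ(d) elements of order d for each divisor d of 162, and zero for non-divisors.
3 | 162, and φ(3) = 3 − 1 = 2.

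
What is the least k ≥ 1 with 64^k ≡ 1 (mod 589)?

15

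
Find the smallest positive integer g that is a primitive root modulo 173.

2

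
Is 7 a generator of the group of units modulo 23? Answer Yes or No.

φ(23) = 23 − 1 = 22 = 2 · 11.
Test 7^(22/q) mod 23 for each prime factor q of 22:
7^11 ≡ 22 (mod 23)  [q = 2: ≢ 1 ✓]
7^2 ≡ 3 (mod 23)  [q = 11: ≢ 1 ✓]
All checks pass, so 7 has order 22 and is a primitive root modulo 23.

Yes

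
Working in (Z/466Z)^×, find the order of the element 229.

58

The order of 229 must divide φ(466) = φ(2)·φ(233) = 1·232 = 232 = 2^3 · 29.
Divisors of 232: 1, 2, 4, 8, 29, 58, 116, 232.
Evaluate successive powers at the divisors of 232:
229^1 ≡ 229 (mod 466)
229^2 ≡ 249 (mod 466)
229^4 ≡ 23 (mod 466)
229^8 ≡ 63 (mod 466)
229^29 ≡ 465 (mod 466)
229^58 ≡ 1 (mod 466) ✓
The smallest such exponent is 58, so the order of 229 is 58.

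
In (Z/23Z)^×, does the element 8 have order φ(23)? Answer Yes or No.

φ(23) = 23 − 1 = 22 = 2 · 11.
An element g generates (Z/23Z)^× iff g^(22/q) ≢ 1 (mod 23) for each prime q ∈ {2, 11}.
8^11 ≡ 1 (mod 23)  [q = 2: ≡ 1 ✗]
8^2 ≡ 18 (mod 23)  [q = 11: ≢ 1 ✓]
8^11 ≡ 1 shows ord(8) | 11, strictly less than φ(23); not a primitive root.

No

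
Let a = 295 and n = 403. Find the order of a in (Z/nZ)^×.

ord(295) | φ(403) = φ(13·31) = (13−1)·(31−1) = 12·30 = 360 = 2^3 · 3^2 · 5.
Divisors of 360: 1, 2, 3, 4, 5, 6, 8, 9, 10, 12, 15, 18, 20, 24, 30, 36, 40, 45, 60, 72, 90, 120, 180, 360.
Check 295^d mod 403 for each divisor in increasing order:
295^1 ≡ 295 (mod 403)
295^2 ≡ 380 (mod 403)
295^3 ≡ 66 (mod 403)
295^4 ≡ 126 (mod 403)
295^5 ≡ 94 (mod 403)
295^6 ≡ 326 (mod 403)
295^8 ≡ 159 (mod 403)
295^9 ≡ 157 (mod 403)
295^10 ≡ 373 (mod 403)
295^12 ≡ 287 (mod 403)
295^15 ≡ 1 (mod 403) ✓
The smallest such exponent is 15, so the order of 295 is 15.

15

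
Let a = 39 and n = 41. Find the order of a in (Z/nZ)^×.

20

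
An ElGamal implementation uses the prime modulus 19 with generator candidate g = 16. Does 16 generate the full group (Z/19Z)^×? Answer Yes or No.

No

φ(19) = 19 − 1 = 18 = 2 · 3^2.
An element g generates (Z/19Z)^× iff g^(18/q) ≢ 1 (mod 19) for each prime q ∈ {2, 3}.
16^9 ≡ 1 (mod 19)  [q = 2: ≡ 1 ✗]
16^6 ≡ 7 (mod 19)  [q = 3: ≢ 1 ✓]
Since 16^9 ≡ 1, the order of 16 divides 9 < 18, so 16 is not a primitive root.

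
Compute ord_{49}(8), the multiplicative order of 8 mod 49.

7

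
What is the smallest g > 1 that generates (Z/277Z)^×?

5

φ(277) = 277 − 1 = 276 = 2^2 · 3 · 23.
g is a primitive root iff g^(276/q) ≢ 1 (mod 277) for each prime q ∈ {2, 3, 23}.
g = 2: 2^138 ≡ 276; 2^92 ≡ 1 — hits 1, so not a primitive root.
g = 3: 3^138 ≡ 1 — hits 1, so not a primitive root.
g = 4: 4^138 ≡ 1 — hits 1, so not a primitive root.
g = 5: 5^138 ≡ 276; 5^92 ≡ 116; 5^12 ≡ 27 — none is 1, so 5 is a primitive root.
Hence the least primitive root of 277 is 5.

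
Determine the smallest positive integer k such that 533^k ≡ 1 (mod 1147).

36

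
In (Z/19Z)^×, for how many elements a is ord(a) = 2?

1

φ(19) = 19 − 1 = 18 = 2 · 3^2.
(Z/19Z)^× is cyclic (|G| = 18); a cyclic group of order m has exactly φ(d) elements of each order d | m, and none otherwise.
2 | 18, and φ(2) = 2 − 1 = 1.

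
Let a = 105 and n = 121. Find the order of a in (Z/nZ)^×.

110

ord(105) | φ(121) = φ(11^2) = 11·(11−1) = 110 = 2 · 5 · 11.
Divisors of 110: 1, 2, 5, 10, 11, 22, 55, 110.
Test each divisor d:
105^1 ≡ 105 (mod 121)
105^2 ≡ 14 (mod 121)
105^5 ≡ 10 (mod 121)
105^10 ≡ 100 (mod 121)
105^11 ≡ 94 (mod 121)
105^22 ≡ 3 (mod 121)
105^55 ≡ 120 (mod 121)
105^110 ≡ 1 (mod 121) ✓
Therefore the multiplicative order of 105 modulo 121 is 110.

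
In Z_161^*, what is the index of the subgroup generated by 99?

6

ord(99) | φ(161) = φ(7·23) = (7−1)·(23−1) = 6·22 = 132 = 2^2 · 3 · 11.
Divisors of 132: 1, 2, 3, 4, 6, 11, 12, 22, 33, 44, 66, 132.
Test each divisor d:
99^1 ≡ 99 (mod 161)
99^2 ≡ 141 (mod 161)
99^3 ≡ 113 (mod 161)
99^4 ≡ 78 (mod 161)
99^6 ≡ 50 (mod 161)
99^11 ≡ 22 (mod 161)
99^12 ≡ 85 (mod 161)
99^22 ≡ 1 (mod 161) ✓
So ord_161(99) = 22, hence |⟨99⟩| = 22.
Index = |(Z/161Z)^×| / |⟨99⟩| = 132 / 22 = 6.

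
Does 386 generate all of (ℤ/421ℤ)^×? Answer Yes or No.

No

φ(421) = 421 − 1 = 420 = 2^2 · 3 · 5 · 7.
It suffices to check that the order of 386 is not a proper divisor of 420: compute 386^(420/q) for q ∈ {2, 3, 5, 7}.
386^210 ≡ 1 (mod 421)  [q = 2: ≡ 1 ✗]
386^140 ≡ 20 (mod 421)  [q = 3: ≢ 1 ✓]
386^84 ≡ 252 (mod 421)  [q = 5: ≢ 1 ✓]
386^60 ≡ 1 (mod 421)  [q = 7: ≡ 1 ✗]
The check at q = 2 fails, so 386 generates a proper subgroup.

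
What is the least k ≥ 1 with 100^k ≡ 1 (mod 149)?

74

ord(100) | φ(149) = 149 − 1 = 148 = 2^2 · 37.
Divisors of 148: 1, 2, 4, 37, 74, 148.
Evaluate successive powers at the divisors of 148:
100^1 ≡ 100 (mod 149)
100^2 ≡ 17 (mod 149)
100^4 ≡ 140 (mod 149)
100^37 ≡ 148 (mod 149)
100^74 ≡ 1 (mod 149) ✓
Hence ord(100) = 74.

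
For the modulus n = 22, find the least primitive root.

φ(22) = φ(2)·φ(11) = 1·10 = 10 = 2 · 5.
g is a primitive root iff g^(10/q) ≢ 1 (mod 22) for each prime q ∈ {2, 5}.
g = 2: gcd(2, 22) = 2 > 1, not a unit — skip.
g = 3: 3^5 ≡ 1 — hits 1, so not a primitive root.
g = 4: gcd(4, 22) = 2 > 1, not a unit — skip.
g = 5: 5^5 ≡ 1 — hits 1, so not a primitive root.
g = 6: gcd(6, 22) = 2 > 1, not a unit — skip.
g = 7: 7^5 ≡ 21; 7^2 ≡ 5 — none is 1, so 7 is a primitive root.
Hence the least primitive root of 22 is 7.

7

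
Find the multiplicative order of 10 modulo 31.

15

ord(10) | φ(31) = 31 − 1 = 30 = 2 · 3 · 5.
Divisors of 30: 1, 2, 3, 5, 6, 10, 15, 30.
Test each divisor d:
10^1 ≡ 10
10^2 ≡ 7
10^3 ≡ 8
10^5 ≡ 25
10^6 ≡ 2
10^10 ≡ 5
10^15 ≡ 1
The smallest such exponent is 15, so the order of 10 is 15.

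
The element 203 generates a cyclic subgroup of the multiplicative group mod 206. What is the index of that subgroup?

Since 203 ∈ (Z/206Z)^×, its order divides φ(206) = φ(2)·φ(103) = 1·102 = 102 = 2 · 3 · 17.
Divisors of 102: 1, 2, 3, 6, 17, 34, 51, 102.
Compute 203^d (mod 206) for the divisors d until we hit 1:
203^1 ≡ 203 (mod 206)
203^2 ≡ 9 (mod 206)
203^3 ≡ 179 (mod 206)
203^6 ≡ 111 (mod 206)
203^17 ≡ 1 (mod 206) ✓
So ord_206(203) = 17, hence |⟨203⟩| = 17.
[(Z/206Z)^× : ⟨203⟩] = 102/17 = 6.

6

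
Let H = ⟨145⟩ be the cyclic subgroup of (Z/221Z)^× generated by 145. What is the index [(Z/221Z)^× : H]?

The order of 145 must divide φ(221) = φ(13·17) = (13−1)·(17−1) = 12·16 = 192 = 2^6 · 3.
Divisors of 192: 1, 2, 3, 4, 6, 8, 12, 16, 24, 32, 48, 64, 96, 192.
Evaluate successive powers at the divisors of 192:
145^1 ≡ 145 (mod 221)
145^2 ≡ 30 (mod 221)
145^3 ≡ 151 (mod 221)
145^4 ≡ 16 (mod 221)
145^6 ≡ 38 (mod 221)
145^8 ≡ 35 (mod 221)
145^12 ≡ 118 (mod 221)
145^16 ≡ 120 (mod 221)
145^24 ≡ 1 (mod 221) ✓
The order of 145 is 24, so the subgroup it generates has 24 elements.
Index = |(Z/221Z)^×| / |⟨145⟩| = 192 / 24 = 8.

8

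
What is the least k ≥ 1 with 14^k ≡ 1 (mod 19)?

The order of 14 must divide φ(19) = 19 − 1 = 18 = 2 · 3^2.
Divisors of 18: 1, 2, 3, 6, 9, 18.
Compute 14^d (mod 19) for the divisors d until we hit 1:
14^1 ≡ 14 (mod 19)
14^2 ≡ 6 (mod 19)
14^3 ≡ 8 (mod 19)
14^6 ≡ 7 (mod 19)
14^9 ≡ 18 (mod 19)
14^18 ≡ 1 (mod 19) ✓
So ord_19(14) = 18.

18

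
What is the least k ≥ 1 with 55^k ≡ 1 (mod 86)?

ord(55) | φ(86) = φ(2)·φ(43) = 1·42 = 42 = 2 · 3 · 7.
Divisors of 42: 1, 2, 3, 6, 7, 14, 21, 42.
Check 55^d mod 86 for each divisor in increasing order:
55^1 ≡ 55
55^2 ≡ 15
55^3 ≡ 51
55^6 ≡ 21
55^7 ≡ 37
55^14 ≡ 79
55^21 ≡ 85
55^42 ≡ 1
Hence ord(55) = 42.

42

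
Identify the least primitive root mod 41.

φ(41) = 41 − 1 = 40 = 2^3 · 5.
g is a primitive root iff g^(40/q) ≢ 1 (mod 41) for each prime q ∈ {2, 5}.
g = 2: 2^20 ≡ 1 — hits 1, so not a primitive root.
g = 3: 3^20 ≡ 40; 3^8 ≡ 1 — hits 1, so not a primitive root.
g = 4: 4^20 ≡ 1 — hits 1, so not a primitive root.
g = 5: 5^20 ≡ 1 — hits 1, so not a primitive root.
g = 6: 6^20 ≡ 40; 6^8 ≡ 10 — none is 1, so 6 is a primitive root.
So 6 is the smallest generator of (Z/41Z)^×.

6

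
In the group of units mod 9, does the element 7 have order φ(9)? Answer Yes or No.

No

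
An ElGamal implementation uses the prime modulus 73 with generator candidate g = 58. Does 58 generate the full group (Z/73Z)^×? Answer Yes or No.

Yes

φ(73) = 73 − 1 = 72 = 2^3 · 3^2.
An element g generates (Z/73Z)^× iff g^(72/q) ≢ 1 (mod 73) for each prime q ∈ {2, 3}.
58^36 ≡ 72 (mod 73)  [q = 2: ≢ 1 ✓]
58^24 ≡ 8 (mod 73)  [q = 3: ≢ 1 ✓]
None equal 1, so ord_73(58) = 72: 58 is a primitive root.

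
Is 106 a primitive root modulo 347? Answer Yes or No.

φ(347) = 347 − 1 = 346 = 2 · 173.
It suffices to check that the order of 106 is not a proper divisor of 346: compute 106^(346/q) for q ∈ {2, 173}.
106^173 ≡ 346 (mod 347)  [q = 2: ≢ 1 ✓]
106^2 ≡ 132 (mod 347)  [q = 173: ≢ 1 ✓]
None equal 1, so ord_347(106) = 346: 106 is a primitive root.

Yes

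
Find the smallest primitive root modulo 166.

5

φ(166) = φ(2)·φ(83) = 1·82 = 82 = 2 · 41.
g is a primitive root iff g^(82/q) ≢ 1 (mod 166) for each prime q ∈ {2, 41}.
g = 2: gcd(2, 166) = 2 > 1, not a unit — skip.
g = 3: 3^41 ≡ 1 — hits 1, so not a primitive root.
g = 4: gcd(4, 166) = 2 > 1, not a unit — skip.
g = 5: 5^41 ≡ 165; 5^2 ≡ 25 — none is 1, so 5 is a primitive root.
So 5 is the smallest generator of (Z/166Z)^×.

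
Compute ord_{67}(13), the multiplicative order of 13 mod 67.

The order of 13 must divide φ(67) = 67 − 1 = 66 = 2 · 3 · 11.
Divisors of 66: 1, 2, 3, 6, 11, 22, 33, 66.
Test each divisor d:
13^1 ≡ 13
13^2 ≡ 35
13^3 ≡ 53
13^6 ≡ 62
13^11 ≡ 38
13^22 ≡ 37
13^33 ≡ 66
13^66 ≡ 1
The smallest such exponent is 66, so the order of 13 is 66.

66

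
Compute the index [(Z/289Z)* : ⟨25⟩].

Since 25 ∈ (Z/289Z)^×, its order divides φ(289) = φ(17^2) = 17·(17−1) = 272 = 2^4 · 17.
Divisors of 272: 1, 2, 4, 8, 16, 17, 34, 68, 136, 272.
Evaluate successive powers at the divisors of 272:
25^1 ≡ 25 (mod 289)
25^2 ≡ 47 (mod 289)
25^4 ≡ 186 (mod 289)
25^8 ≡ 205 (mod 289)
25^16 ≡ 120 (mod 289)
25^17 ≡ 110 (mod 289)
25^34 ≡ 251 (mod 289)
25^68 ≡ 288 (mod 289)
25^136 ≡ 1 (mod 289) ✓
The order of 25 is 136, so the subgroup it generates has 136 elements.
Index = |(Z/289Z)^×| / |⟨25⟩| = 272 / 136 = 2.

2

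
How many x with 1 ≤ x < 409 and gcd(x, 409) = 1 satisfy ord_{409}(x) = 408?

128

φ(409) = 409 − 1 = 408 = 2^3 · 3 · 17.
(Z/409Z)^× is cyclic (|G| = 408); a cyclic group of order m has exactly φ(d) elements of each order d | m, and none otherwise.
408 = 2^3 · 3 · 17 divides 408, and φ(408) = 128.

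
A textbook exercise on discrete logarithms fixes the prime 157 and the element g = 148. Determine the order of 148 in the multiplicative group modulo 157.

Since 148 ∈ (Z/157Z)^×, its order divides φ(157) = 157 − 1 = 156 = 2^2 · 3 · 13.
Divisors of 156: 1, 2, 3, 4, 6, 12, 13, 26, 39, 52, 78, 156.
Test each divisor d:
148^1 ≡ 148 (mod 157)
148^2 ≡ 81 (mod 157)
148^3 ≡ 56 (mod 157)
148^4 ≡ 124 (mod 157)
148^6 ≡ 153 (mod 157)
148^12 ≡ 16 (mod 157)
148^13 ≡ 13 (mod 157)
148^26 ≡ 12 (mod 157)
148^39 ≡ 156 (mod 157)
148^52 ≡ 144 (mod 157)
148^78 ≡ 1 (mod 157) ✓
The smallest such exponent is 78, so the order of 148 is 78.

78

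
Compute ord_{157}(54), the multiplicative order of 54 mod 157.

52

ord(54) | φ(157) = 157 − 1 = 156 = 2^2 · 3 · 13.
Divisors of 156: 1, 2, 3, 4, 6, 12, 13, 26, 39, 52, 78, 156.
Evaluate successive powers at the divisors of 156:
54^1 ≡ 54 (mod 157)
54^2 ≡ 90 (mod 157)
54^3 ≡ 150 (mod 157)
54^4 ≡ 93 (mod 157)
54^6 ≡ 49 (mod 157)
54^12 ≡ 46 (mod 157)
54^13 ≡ 129 (mod 157)
54^26 ≡ 156 (mod 157)
54^39 ≡ 28 (mod 157)
54^52 ≡ 1 (mod 157) ✓
The smallest such exponent is 52, so the order of 54 is 52.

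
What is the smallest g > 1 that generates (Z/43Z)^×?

3

φ(43) = 43 − 1 = 42 = 2 · 3 · 7.
Test candidates g = 2, 3, … against the prime factors q ∈ {2, 3, 7} of φ(43): g is a generator iff g^(42/q) ≢ 1 for every such q.
g = 2: 2^21 ≡ 42; 2^14 ≡ 1 — hits 1, so not a primitive root.
g = 3: 3^21 ≡ 42; 3^14 ≡ 36; 3^6 ≡ 41 — none is 1, so 3 is a primitive root.
Hence the least primitive root of 43 is 3.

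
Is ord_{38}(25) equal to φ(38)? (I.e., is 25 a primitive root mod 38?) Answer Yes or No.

No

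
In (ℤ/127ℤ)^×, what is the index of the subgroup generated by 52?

14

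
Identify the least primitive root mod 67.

φ(67) = 67 − 1 = 66 = 2 · 3 · 11.
Test candidates g = 2, 3, … against the prime factors q ∈ {2, 3, 11} of φ(67): g is a generator iff g^(66/q) ≢ 1 for every such q.
g = 2: 2^33 ≡ 66; 2^22 ≡ 37; 2^6 ≡ 64 — none is 1, so 2 is a primitive root.
Hence the least primitive root of 67 is 2.

2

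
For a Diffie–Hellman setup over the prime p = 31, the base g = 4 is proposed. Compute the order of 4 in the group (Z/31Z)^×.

5

ord(4) | φ(31) = 31 − 1 = 30 = 2 · 3 · 5.
Divisors of 30: 1, 2, 3, 5, 6, 10, 15, 30.
Test each divisor d:
4^1 ≡ 4
4^2 ≡ 16
4^3 ≡ 2
4^5 ≡ 1
Hence ord(4) = 5.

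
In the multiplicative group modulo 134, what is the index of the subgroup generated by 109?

3

ord(109) | φ(134) = φ(2)·φ(67) = 1·66 = 66 = 2 · 3 · 11.
Divisors of 66: 1, 2, 3, 6, 11, 22, 33, 66.
Check 109^d mod 134 for each divisor in increasing order:
109^1 ≡ 109
109^2 ≡ 89
109^3 ≡ 53
109^6 ≡ 129
109^11 ≡ 133
109^22 ≡ 1
Thus |⟨109⟩| = ord(109) = 22.
The index is φ(134) / ord(109) = 66 / 22 = 3.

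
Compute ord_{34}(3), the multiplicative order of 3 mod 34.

16

Since 3 ∈ (Z/34Z)^×, its order divides φ(34) = φ(2)·φ(17) = 1·16 = 16 = 2^4.
Divisors of 16: 1, 2, 4, 8, 16.
Check 3^d mod 34 for each divisor in increasing order:
3^1 ≡ 3 (mod 34)
3^2 ≡ 9 (mod 34)
3^4 ≡ 13 (mod 34)
3^8 ≡ 33 (mod 34)
3^16 ≡ 1 (mod 34) ✓
Hence ord(3) = 16.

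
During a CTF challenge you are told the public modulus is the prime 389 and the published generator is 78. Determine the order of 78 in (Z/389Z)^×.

By Lagrange's theorem, ord_389(78) divides φ(389) = 389 − 1 = 388 = 2^2 · 97.
Divisors of 388: 1, 2, 4, 97, 194, 388.
Check 78^d mod 389 for each divisor in increasing order:
78^1 ≡ 78 (mod 389)
78^2 ≡ 249 (mod 389)
78^4 ≡ 150 (mod 389)
78^97 ≡ 1 (mod 389) ✓
Hence ord(78) = 97.

97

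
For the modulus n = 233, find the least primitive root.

φ(233) = 233 − 1 = 232 = 2^3 · 29.
g is a primitive root iff g^(232/q) ≢ 1 (mod 233) for each prime q ∈ {2, 29}.
g = 2: 2^116 ≡ 1 — hits 1, so not a primitive root.
g = 3: 3^116 ≡ 232; 3^8 ≡ 37 — none is 1, so 3 is a primitive root.
So 3 is the smallest generator of (Z/233Z)^×.

3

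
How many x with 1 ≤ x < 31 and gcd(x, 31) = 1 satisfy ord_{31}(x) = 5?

φ(31) = 31 − 1 = 30 = 2 · 3 · 5.
(Z/31Z)^× is cyclic (|G| = 30); a cyclic group of order m has exactly φ(d) elements of each order d | m, and none otherwise.
5 | 30, and φ(5) = 5 − 1 = 4.

4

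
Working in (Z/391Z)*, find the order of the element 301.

176

ord(301) | φ(391) = φ(17·23) = (17−1)·(23−1) = 16·22 = 352 = 2^5 · 11.
Divisors of 352: 1, 2, 4, 8, 11, 16, 22, 32, 44, 88, 176, 352.
Compute 301^d (mod 391) for the divisors d until we hit 1:
301^1 ≡ 301 (mod 391)
301^2 ≡ 280 (mod 391)
301^4 ≡ 200 (mod 391)
301^8 ≡ 118 (mod 391)
301^11 ≡ 346 (mod 391)
301^16 ≡ 239 (mod 391)
301^22 ≡ 70 (mod 391)
301^32 ≡ 35 (mod 391)
301^44 ≡ 208 (mod 391)
301^88 ≡ 254 (mod 391)
301^176 ≡ 1 (mod 391) ✓
So ord_391(301) = 176.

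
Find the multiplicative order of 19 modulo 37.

ord(19) | φ(37) = 37 − 1 = 36 = 2^2 · 3^2.
Divisors of 36: 1, 2, 3, 4, 6, 9, 12, 18, 36.
Test each divisor d:
19^1 ≡ 19
19^2 ≡ 28
19^3 ≡ 14
19^4 ≡ 7
19^6 ≡ 11
19^9 ≡ 6
19^12 ≡ 10
19^18 ≡ 36
19^36 ≡ 1
So ord_37(19) = 36.

36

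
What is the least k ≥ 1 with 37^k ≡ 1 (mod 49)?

21

By Lagrange's theorem, ord_49(37) divides φ(49) = φ(7^2) = 7·(7−1) = 42 = 2 · 3 · 7.
Divisors of 42: 1, 2, 3, 6, 7, 14, 21, 42.
Check 37^d mod 49 for each divisor in increasing order:
37^1 ≡ 37 (mod 49)
37^2 ≡ 46 (mod 49)
37^3 ≡ 36 (mod 49)
37^6 ≡ 22 (mod 49)
37^7 ≡ 30 (mod 49)
37^14 ≡ 18 (mod 49)
37^21 ≡ 1 (mod 49) ✓
So ord_49(37) = 21.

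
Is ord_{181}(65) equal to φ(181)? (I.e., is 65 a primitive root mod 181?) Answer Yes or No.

No

φ(181) = 181 − 1 = 180 = 2^2 · 3^2 · 5.
Test 65^(180/q) mod 181 for each prime factor q of 180:
65^90 ≡ 1 (mod 181)  [q = 2: ≡ 1 ✗]
65^60 ≡ 132 (mod 181)  [q = 3: ≢ 1 ✓]
65^36 ≡ 1 (mod 181)  [q = 5: ≡ 1 ✗]
The check at q = 2 fails, so 65 generates a proper subgroup.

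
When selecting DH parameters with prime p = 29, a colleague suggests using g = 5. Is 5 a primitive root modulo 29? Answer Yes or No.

No

φ(29) = 29 − 1 = 28 = 2^2 · 7.
Test 5^(28/q) mod 29 for each prime factor q of 28:
5^14 ≡ 1 (mod 29)  [q = 2: ≡ 1 ✗]
5^4 ≡ 16 (mod 29)  [q = 7: ≢ 1 ✓]
Since 5^14 ≡ 1, the order of 5 divides 14 < 28, so 5 is not a primitive root.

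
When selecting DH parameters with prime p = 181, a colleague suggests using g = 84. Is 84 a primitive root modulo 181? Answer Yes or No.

Yes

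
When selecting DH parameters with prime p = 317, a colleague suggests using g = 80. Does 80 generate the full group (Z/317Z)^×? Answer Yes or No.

Yes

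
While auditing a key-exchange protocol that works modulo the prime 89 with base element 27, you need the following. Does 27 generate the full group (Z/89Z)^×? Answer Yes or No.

Yes

φ(89) = 89 − 1 = 88 = 2^3 · 11.
27 is a primitive root mod 89 iff 27^(φ(89)/q) ≢ 1 for every prime q | φ(89), i.e. q ∈ {2, 11}.
27^44 ≡ 88 (mod 89)  [q = 2: ≢ 1 ✓]
27^8 ≡ 39 (mod 89)  [q = 11: ≢ 1 ✓]
None equal 1, so ord_89(27) = 88: 27 is a primitive root.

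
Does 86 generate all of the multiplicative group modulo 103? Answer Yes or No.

Yes

φ(103) = 103 − 1 = 102 = 2 · 3 · 17.
It suffices to check that the order of 86 is not a proper divisor of 102: compute 86^(102/q) for q ∈ {2, 3, 17}.
86^51 ≡ 102 (mod 103)  [q = 2: ≢ 1 ✓]
86^34 ≡ 56 (mod 103)  [q = 3: ≢ 1 ✓]
86^6 ≡ 34 (mod 103)  [q = 17: ≢ 1 ✓]
None equal 1, so ord_103(86) = 102: 86 is a primitive root.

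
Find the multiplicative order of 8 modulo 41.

20

Since 8 ∈ (Z/41Z)^×, its order divides φ(41) = 41 − 1 = 40 = 2^3 · 5.
Divisors of 40: 1, 2, 4, 5, 8, 10, 20, 40.
Evaluate successive powers at the divisors of 40:
8^1 ≡ 8 (mod 41)
8^2 ≡ 23 (mod 41)
8^4 ≡ 37 (mod 41)
8^5 ≡ 9 (mod 41)
8^8 ≡ 16 (mod 41)
8^10 ≡ 40 (mod 41)
8^20 ≡ 1 (mod 41) ✓
Hence ord(8) = 20.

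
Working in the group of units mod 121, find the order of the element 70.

55

By Lagrange's theorem, ord_121(70) divides φ(121) = φ(11^2) = 11·(11−1) = 110 = 2 · 5 · 11.
Divisors of 110: 1, 2, 5, 10, 11, 22, 55, 110.
Compute 70^d (mod 121) for the divisors d until we hit 1:
70^1 ≡ 70
70^2 ≡ 60
70^5 ≡ 78
70^10 ≡ 34
70^11 ≡ 81
70^22 ≡ 27
70^55 ≡ 1
Therefore the multiplicative order of 70 modulo 121 is 55.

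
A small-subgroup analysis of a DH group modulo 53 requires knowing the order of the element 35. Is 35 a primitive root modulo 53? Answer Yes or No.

φ(53) = 53 − 1 = 52 = 2^2 · 13.
Test 35^(52/q) mod 53 for each prime factor q of 52:
35^26 ≡ 52 (mod 53)  [q = 2: ≢ 1 ✓]
35^4 ≡ 36 (mod 53)  [q = 13: ≢ 1 ✓]
All checks pass, so 35 has order 52 and is a primitive root modulo 53.

Yes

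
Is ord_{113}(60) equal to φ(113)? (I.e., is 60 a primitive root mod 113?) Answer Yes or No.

No

φ(113) = 113 − 1 = 112 = 2^4 · 7.
Test 60^(112/q) mod 113 for each prime factor q of 112:
60^56 ≡ 1 (mod 113)  [q = 2: ≡ 1 ✗]
60^16 ≡ 16 (mod 113)  [q = 7: ≢ 1 ✓]
Since 60^56 ≡ 1, the order of 60 divides 56 < 112, so 60 is not a primitive root.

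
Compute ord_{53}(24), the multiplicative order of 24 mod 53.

By Lagrange's theorem, ord_53(24) divides φ(53) = 53 − 1 = 52 = 2^2 · 13.
Divisors of 52: 1, 2, 4, 13, 26, 52.
Check 24^d mod 53 for each divisor in increasing order:
24^1 ≡ 24 (mod 53)
24^2 ≡ 46 (mod 53)
24^4 ≡ 49 (mod 53)
24^13 ≡ 1 (mod 53) ✓
The smallest such exponent is 13, so the order of 24 is 13.

13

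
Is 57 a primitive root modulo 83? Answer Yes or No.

φ(83) = 83 − 1 = 82 = 2 · 41.
An element g generates (Z/83Z)^× iff g^(82/q) ≢ 1 (mod 83) for each prime q ∈ {2, 41}.
57^41 ≡ 82 (mod 83)  [q = 2: ≢ 1 ✓]
57^2 ≡ 12 (mod 83)  [q = 41: ≢ 1 ✓]
Every test exponent gives a nontrivial residue, hence 57 generates the full group.

Yes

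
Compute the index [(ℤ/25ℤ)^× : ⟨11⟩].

4

ord(11) | φ(25) = φ(5^2) = 5·(5−1) = 20 = 2^2 · 5.
Divisors of 20: 1, 2, 4, 5, 10, 20.
Compute 11^d (mod 25) for the divisors d until we hit 1:
11^1 ≡ 11 (mod 25)
11^2 ≡ 21 (mod 25)
11^4 ≡ 16 (mod 25)
11^5 ≡ 1 (mod 25) ✓
Thus |⟨11⟩| = ord(11) = 5.
Index = |(Z/25Z)^×| / |⟨11⟩| = 20 / 5 = 4.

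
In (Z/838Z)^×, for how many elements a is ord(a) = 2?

φ(838) = φ(2)·φ(419) = 1·418 = 418 = 2 · 11 · 19.
Since (Z/838Z)^× is cyclic of order 418, the number of elements of order d is φ(d) when d | 418 and 0 otherwise.
2 | 418, and φ(2) = 2 − 1 = 1.

1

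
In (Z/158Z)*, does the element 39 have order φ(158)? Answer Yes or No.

φ(158) = φ(2)·φ(79) = 1·78 = 78 = 2 · 3 · 13.
An element g generates (Z/158Z)^× iff g^(78/q) ≢ 1 (mod 158) for each prime q ∈ {2, 3, 13}.
39^39 ≡ 157 (mod 158)  [q = 2: ≢ 1 ✓]
39^26 ≡ 55 (mod 158)  [q = 3: ≢ 1 ✓]
39^6 ≡ 21 (mod 158)  [q = 13: ≢ 1 ✓]
All checks pass, so 39 has order 78 and is a primitive root modulo 158.

Yes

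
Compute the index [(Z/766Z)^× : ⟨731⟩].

2

The order of 731 must divide φ(766) = φ(2)·φ(383) = 1·382 = 382 = 2 · 191.
Divisors of 382: 1, 2, 191, 382.
Check 731^d mod 766 for each divisor in increasing order:
731^1 ≡ 731
731^2 ≡ 459
731^191 ≡ 1
Thus |⟨731⟩| = ord(731) = 191.
[(Z/766Z)^× : ⟨731⟩] = 382/191 = 2.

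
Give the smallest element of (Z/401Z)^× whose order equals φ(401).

φ(401) = 401 − 1 = 400 = 2^4 · 5^2.
g is a primitive root iff g^(400/q) ≢ 1 (mod 401) for each prime q ∈ {2, 5}.
g = 2: 2^200 ≡ 1 — hits 1, so not a primitive root.
g = 3: 3^200 ≡ 400; 3^80 ≡ 72 — none is 1, so 3 is a primitive root.
The smallest primitive root modulo 401 is 3.

3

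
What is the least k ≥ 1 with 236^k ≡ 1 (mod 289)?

By Lagrange's theorem, ord_289(236) divides φ(289) = φ(17^2) = 17·(17−1) = 272 = 2^4 · 17.
Divisors of 272: 1, 2, 4, 8, 16, 17, 34, 68, 136, 272.
Compute 236^d (mod 289) for the divisors d until we hit 1:
236^1 ≡ 236 (mod 289)
236^2 ≡ 208 (mod 289)
236^4 ≡ 203 (mod 289)
236^8 ≡ 171 (mod 289)
236^16 ≡ 52 (mod 289)
236^17 ≡ 134 (mod 289)
236^34 ≡ 38 (mod 289)
236^68 ≡ 288 (mod 289)
236^136 ≡ 1 (mod 289) ✓
Hence ord(236) = 136.

136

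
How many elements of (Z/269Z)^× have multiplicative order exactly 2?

1

φ(269) = 269 − 1 = 268 = 2^2 · 67.
Since (Z/269Z)^× is cyclic of order 268, the number of elements of order d is φ(d) when d | 268 and 0 otherwise.
2 | 268, and φ(2) = 2 − 1 = 1.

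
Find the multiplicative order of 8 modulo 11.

Since 8 ∈ (Z/11Z)^×, its order divides φ(11) = 11 − 1 = 10 = 2 · 5.
Divisors of 10: 1, 2, 5, 10.
Compute 8^d (mod 11) for the divisors d until we hit 1:
8^1 ≡ 8 (mod 11)
8^2 ≡ 9 (mod 11)
8^5 ≡ 10 (mod 11)
8^10 ≡ 1 (mod 11) ✓
Hence ord(8) = 10.

10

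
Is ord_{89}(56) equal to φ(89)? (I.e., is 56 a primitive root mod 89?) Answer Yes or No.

Yes

φ(89) = 89 − 1 = 88 = 2^3 · 11.
56 is a primitive root mod 89 iff 56^(φ(89)/q) ≢ 1 for every prime q | φ(89), i.e. q ∈ {2, 11}.
56^44 ≡ 88 (mod 89)  [q = 2: ≢ 1 ✓]
56^8 ≡ 16 (mod 89)  [q = 11: ≢ 1 ✓]
Every test exponent gives a nontrivial residue, hence 56 generates the full group.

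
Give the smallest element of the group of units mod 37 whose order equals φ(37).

2

φ(37) = 37 − 1 = 36 = 2^2 · 3^2.
Test candidates g = 2, 3, … against the prime factors q ∈ {2, 3} of φ(37): g is a generator iff g^(36/q) ≢ 1 for every such q.
g = 2: 2^18 ≡ 36; 2^12 ≡ 26 — none is 1, so 2 is a primitive root.
So 2 is the smallest generator of (Z/37Z)^×.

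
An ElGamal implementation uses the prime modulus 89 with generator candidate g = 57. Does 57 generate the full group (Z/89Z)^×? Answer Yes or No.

No

φ(89) = 89 − 1 = 88 = 2^3 · 11.
It suffices to check that the order of 57 is not a proper divisor of 88: compute 57^(88/q) for q ∈ {2, 11}.
57^44 ≡ 1 (mod 89)  [q = 2: ≡ 1 ✗]
57^8 ≡ 39 (mod 89)  [q = 11: ≢ 1 ✓]
Since 57^44 ≡ 1, the order of 57 divides 44 < 88, so 57 is not a primitive root.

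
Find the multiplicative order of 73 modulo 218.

27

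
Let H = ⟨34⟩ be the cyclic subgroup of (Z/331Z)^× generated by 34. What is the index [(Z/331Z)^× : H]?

5

The order of 34 must divide φ(331) = 331 − 1 = 330 = 2 · 3 · 5 · 11.
Divisors of 330: 1, 2, 3, 5, 6, 10, 11, 15, 22, 30, 33, 55, 66, 110, 165, 330.
Test each divisor d:
34^1 ≡ 34 (mod 331)
34^2 ≡ 163 (mod 331)
34^3 ≡ 246 (mod 331)
34^5 ≡ 47 (mod 331)
34^6 ≡ 274 (mod 331)
34^10 ≡ 223 (mod 331)
34^11 ≡ 300 (mod 331)
34^15 ≡ 220 (mod 331)
34^22 ≡ 299 (mod 331)
34^30 ≡ 74 (mod 331)
34^33 ≡ 330 (mod 331)
34^55 ≡ 32 (mod 331)
34^66 ≡ 1 (mod 331) ✓
The order of 34 is 66, so the subgroup it generates has 66 elements.
Index = |(Z/331Z)^×| / |⟨34⟩| = 330 / 66 = 5.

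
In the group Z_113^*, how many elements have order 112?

48

φ(113) = 113 − 1 = 112 = 2^4 · 7.
Since (Z/113Z)^× is cyclic of order 112, the number of elements of order d is φ(d) when d | 112 and 0 otherwise.
112 = 2^4 · 7 divides 112, and φ(112) = 48.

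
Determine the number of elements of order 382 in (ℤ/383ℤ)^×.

190

φ(383) = 383 − 1 = 382 = 2 · 191.
Since (Z/383Z)^× is cyclic of order 382, the number of elements of order d is φ(d) when d | 382 and 0 otherwise.
382 = 2 · 191 divides 382, and φ(382) = 190.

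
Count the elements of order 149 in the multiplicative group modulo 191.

0

φ(191) = 191 − 1 = 190 = 2 · 5 · 19.
(Z/191Z)^× is cyclic (|G| = 190); a cyclic group of order m has exactly φ(d) elements of each order d | m, and none otherwise.
Since 149 ∤ 190, the count is 0.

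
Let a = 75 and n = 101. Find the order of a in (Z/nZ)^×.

Since 75 ∈ (Z/101Z)^×, its order divides φ(101) = 101 − 1 = 100 = 2^2 · 5^2.
Divisors of 100: 1, 2, 4, 5, 10, 20, 25, 50, 100.
Evaluate successive powers at the divisors of 100:
75^1 ≡ 75 (mod 101)
75^2 ≡ 70 (mod 101)
75^4 ≡ 52 (mod 101)
75^5 ≡ 62 (mod 101)
75^10 ≡ 6 (mod 101)
75^20 ≡ 36 (mod 101)
75^25 ≡ 10 (mod 101)
75^50 ≡ 100 (mod 101)
75^100 ≡ 1 (mod 101) ✓
Hence ord(75) = 100.

100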